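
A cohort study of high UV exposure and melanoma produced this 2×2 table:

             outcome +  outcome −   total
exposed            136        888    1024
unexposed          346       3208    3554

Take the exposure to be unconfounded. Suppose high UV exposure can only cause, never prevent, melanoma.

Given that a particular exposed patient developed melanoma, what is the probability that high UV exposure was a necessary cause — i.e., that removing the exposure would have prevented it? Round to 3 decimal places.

p₁ = P(outcome | exposed) = 136/1024 = 0.13281
p₀ = P(outcome | unexposed) = 346/3554 = 0.097355
Under exogeneity and monotonicity, PN = (p₁ − p₀) / p₁.
PN = (0.13281 − 0.097355) / 0.13281 = 0.035457 / 0.13281 ≈ 0.2670

PN ≈ 0.267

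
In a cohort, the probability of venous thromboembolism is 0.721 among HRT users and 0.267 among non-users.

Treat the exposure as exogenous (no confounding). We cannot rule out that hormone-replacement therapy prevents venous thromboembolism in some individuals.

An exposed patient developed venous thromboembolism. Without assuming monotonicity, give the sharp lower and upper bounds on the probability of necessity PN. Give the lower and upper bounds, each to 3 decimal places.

Let p₁ = 0.721, p₀ = 0.267.
Under exogeneity alone the bounds on PN are max{0,(p₁−p₀)/p₁} ≤ PN ≤ min{1,(1−p₀)/p₁}.
  lower = (p₁ − p₀)/p₁ = 0.454 / 0.721 ≈ 0.6297
  upper = min{1, (1 − p₀)/p₁} = 0.733 / 0.721 ≈ 1.0166 → capped at 1

0.630 ≤ PN ≤ 1.000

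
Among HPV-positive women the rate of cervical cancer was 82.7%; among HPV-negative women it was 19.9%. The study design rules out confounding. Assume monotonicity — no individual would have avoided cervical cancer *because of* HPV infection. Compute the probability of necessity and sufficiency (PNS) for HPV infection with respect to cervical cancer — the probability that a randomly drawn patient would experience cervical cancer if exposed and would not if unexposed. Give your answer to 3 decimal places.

p₁ = 0.827, p₀ = 0.199.
Under exogeneity and monotonicity, PNS = p₁ − p₀.
PNS = 0.827 − 0.199 = 0.628

PNS ≈ 0.628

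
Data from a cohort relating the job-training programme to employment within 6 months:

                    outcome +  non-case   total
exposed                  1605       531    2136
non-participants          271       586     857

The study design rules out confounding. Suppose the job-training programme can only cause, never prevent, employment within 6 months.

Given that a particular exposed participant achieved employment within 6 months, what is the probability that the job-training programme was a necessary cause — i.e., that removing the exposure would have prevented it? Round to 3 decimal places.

PN ≈ 0.579

p₁ = P(outcome | exposed) = 1605/2136 = 0.7514
p₀ = P(outcome | unexposed) = 271/857 = 0.31622
Under exogeneity and monotonicity, PN = (p₁ − p₀)/p₁.
PN = (0.7514 − 0.31622) / 0.7514 ≈ 0.5792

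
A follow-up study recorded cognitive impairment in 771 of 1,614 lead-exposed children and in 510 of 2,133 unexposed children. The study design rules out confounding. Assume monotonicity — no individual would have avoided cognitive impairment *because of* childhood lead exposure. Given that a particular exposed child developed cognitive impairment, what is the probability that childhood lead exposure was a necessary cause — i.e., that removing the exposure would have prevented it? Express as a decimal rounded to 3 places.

p₁ = P(outcome | exposed) = 771/1614 = 0.4777
p₀ = P(outcome | unexposed) = 510/2133 = 0.2391
Under exogeneity and monotonicity, PN = (p₁ − p₀) / p₁.
PN = (0.4777 − 0.2391) / 0.4777 = 0.2386 / 0.4777 ≈ 0.4995

PN ≈ 0.499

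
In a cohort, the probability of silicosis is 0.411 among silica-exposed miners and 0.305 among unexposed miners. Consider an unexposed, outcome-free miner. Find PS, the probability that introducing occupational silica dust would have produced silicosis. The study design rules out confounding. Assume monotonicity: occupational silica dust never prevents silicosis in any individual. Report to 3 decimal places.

Let p₁ = 0.411, p₀ = 0.305.
Under exogeneity and monotonicity, PS = (p₁ − p₀) / (1 − p₀).
PS = (0.411 − 0.305) / (1 − 0.305) = 0.106 / 0.695 ≈ 0.1525

PS ≈ 0.153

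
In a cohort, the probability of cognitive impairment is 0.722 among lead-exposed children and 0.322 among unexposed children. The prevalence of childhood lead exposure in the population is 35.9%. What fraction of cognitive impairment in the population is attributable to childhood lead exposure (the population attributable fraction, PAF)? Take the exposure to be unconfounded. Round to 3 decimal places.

PAF ≈ 0.308

Let p₁ = 0.722, p₀ = 0.322.
Overall risk P(Y=1) = π·p₁ + (1−π)·p₀ = 0.359×0.722 + 0.641×0.322 = 0.4656.
Under exogeneity, PAF = [P(Y=1) − p₀] / P(Y=1).
PAF = (0.4656 − 0.322) / 0.4656 ≈ 0.3084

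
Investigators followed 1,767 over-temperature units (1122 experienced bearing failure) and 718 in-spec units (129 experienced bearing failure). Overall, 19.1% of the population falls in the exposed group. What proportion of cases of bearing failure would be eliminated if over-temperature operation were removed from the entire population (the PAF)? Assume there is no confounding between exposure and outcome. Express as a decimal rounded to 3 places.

PAF ≈ 0.326

p₁ = P(outcome | exposed) = 1122/1767 = 0.63497
p₀ = P(outcome | unexposed) = 129/718 = 0.17967
Overall risk P(Y=1) = π·p₁ + (1−π)·p₀ = 0.191×0.63497 + 0.809×0.17967 = 0.26663.
Under exogeneity, PAF = [P(Y=1) − p₀] / P(Y=1).
PAF = (0.26663 − 0.17967) / 0.26663 ≈ 0.3262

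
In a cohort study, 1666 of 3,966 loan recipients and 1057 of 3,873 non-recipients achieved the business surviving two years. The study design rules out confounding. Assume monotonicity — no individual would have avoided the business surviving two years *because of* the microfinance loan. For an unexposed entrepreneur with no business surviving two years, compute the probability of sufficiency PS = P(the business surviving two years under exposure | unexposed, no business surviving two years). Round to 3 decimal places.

p₁ = P(outcome | exposed) = 1666/3966 = 0.42007
p₀ = P(outcome | unexposed) = 1057/3873 = 0.27292
Under exogeneity and monotonicity, PS = (p₁ − p₀) / (1 − p₀).
PS = (0.42007 − 0.27292) / (1 − 0.27292) = 0.14716 / 0.72708 ≈ 0.2024

PS ≈ 0.202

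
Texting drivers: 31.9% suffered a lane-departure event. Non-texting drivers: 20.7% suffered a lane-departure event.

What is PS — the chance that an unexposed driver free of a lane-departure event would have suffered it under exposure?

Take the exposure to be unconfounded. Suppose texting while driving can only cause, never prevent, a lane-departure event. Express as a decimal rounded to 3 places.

p₁ = 0.319, p₀ = 0.207.
Under exogeneity and monotonicity, PS = (p₁ − p₀) / (1 − p₀).
PS = (0.319 − 0.207) / (1 − 0.207) = 0.112 / 0.793 ≈ 0.1412

PS ≈ 0.141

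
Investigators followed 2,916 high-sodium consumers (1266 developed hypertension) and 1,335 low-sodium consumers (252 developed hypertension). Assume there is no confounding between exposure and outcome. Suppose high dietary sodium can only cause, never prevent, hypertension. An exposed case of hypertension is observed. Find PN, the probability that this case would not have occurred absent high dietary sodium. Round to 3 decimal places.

p₁ = P(outcome | exposed) = 1266/2916 = 0.43416
p₀ = P(outcome | unexposed) = 252/1335 = 0.18876
Under exogeneity and monotonicity, PN = (p₁ − p₀) / p₁.
PN = (0.43416 − 0.18876) / 0.43416 = 0.24539 / 0.43416 ≈ 0.5652

PN ≈ 0.565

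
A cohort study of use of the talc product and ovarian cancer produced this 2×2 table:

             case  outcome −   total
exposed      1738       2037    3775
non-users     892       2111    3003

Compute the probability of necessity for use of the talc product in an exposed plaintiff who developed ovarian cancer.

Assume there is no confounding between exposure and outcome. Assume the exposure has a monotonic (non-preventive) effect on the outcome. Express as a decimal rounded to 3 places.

PN ≈ 0.355

p₁ = P(outcome | exposed) = 1738/3775 = 0.4604
p₀ = P(outcome | unexposed) = 892/3003 = 0.29704
Under exogeneity and monotonicity, PN = (p₁ − p₀)/p₁.
PN = (0.4604 − 0.29704) / 0.4604 ≈ 0.3548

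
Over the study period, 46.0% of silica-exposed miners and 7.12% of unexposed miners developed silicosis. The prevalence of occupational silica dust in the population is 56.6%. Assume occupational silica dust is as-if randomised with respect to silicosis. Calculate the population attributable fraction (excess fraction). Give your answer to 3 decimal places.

PAF ≈ 0.756

p₁ = 0.46, p₀ = 0.0712.
Overall risk P(Y=1) = π·p₁ + (1−π)·p₀ = 0.566×0.46 + 0.434×0.0712 = 0.29126.
Under exogeneity, PAF = [P(Y=1) − p₀] / P(Y=1).
PAF = (0.29126 − 0.0712) / 0.29126 ≈ 0.7555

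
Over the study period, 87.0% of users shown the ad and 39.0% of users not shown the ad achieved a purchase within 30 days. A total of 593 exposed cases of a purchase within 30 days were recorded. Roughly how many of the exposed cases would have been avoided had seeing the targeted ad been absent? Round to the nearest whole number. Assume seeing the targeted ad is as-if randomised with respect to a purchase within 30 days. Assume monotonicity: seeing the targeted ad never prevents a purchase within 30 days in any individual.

about 327 cases

p₁ = 0.87, p₀ = 0.39.
PN = (p₁ − p₀)/p₁ = (0.87 − 0.39) / 0.87 ≈ 0.55172.
Attributable cases ≈ PN × (exposed cases) = 0.55172 × 593 ≈ 327.17.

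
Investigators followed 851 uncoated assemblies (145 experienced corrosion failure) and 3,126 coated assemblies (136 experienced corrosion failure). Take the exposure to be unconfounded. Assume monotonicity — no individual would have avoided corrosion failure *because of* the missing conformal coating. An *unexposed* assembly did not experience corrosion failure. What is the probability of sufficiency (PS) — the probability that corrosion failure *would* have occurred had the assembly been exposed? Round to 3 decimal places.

PS ≈ 0.133

p₁ = P(outcome | exposed) = 145/851 = 0.17039
p₀ = P(outcome | unexposed) = 136/3126 = 0.043506
Under exogeneity and monotonicity, PS = (p₁ − p₀) / (1 − p₀).
PS = (0.17039 − 0.043506) / (1 − 0.043506) = 0.12688 / 0.95649 ≈ 0.1327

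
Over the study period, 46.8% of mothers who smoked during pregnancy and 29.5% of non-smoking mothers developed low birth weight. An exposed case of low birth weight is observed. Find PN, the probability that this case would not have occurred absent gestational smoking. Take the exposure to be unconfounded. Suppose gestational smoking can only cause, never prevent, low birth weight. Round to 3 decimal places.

PN ≈ 0.370

p₁ = 0.468, p₀ = 0.295.
Under exogeneity and monotonicity, PN = (p₁ − p₀) / p₁.
PN = (0.468 − 0.295) / 0.468 = 0.173 / 0.468 ≈ 0.3697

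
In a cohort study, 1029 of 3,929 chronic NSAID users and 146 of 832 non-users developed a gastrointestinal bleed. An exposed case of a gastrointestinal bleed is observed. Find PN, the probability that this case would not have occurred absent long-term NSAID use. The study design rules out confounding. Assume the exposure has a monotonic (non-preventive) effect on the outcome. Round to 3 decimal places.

PN ≈ 0.330

p₁ = P(outcome | exposed) = 1029/3929 = 0.2619
p₀ = P(outcome | unexposed) = 146/832 = 0.17548
Under exogeneity and monotonicity, PN = (p₁ − p₀) / p₁.
PN = (0.2619 − 0.17548) / 0.2619 = 0.086418 / 0.2619 ≈ 0.3300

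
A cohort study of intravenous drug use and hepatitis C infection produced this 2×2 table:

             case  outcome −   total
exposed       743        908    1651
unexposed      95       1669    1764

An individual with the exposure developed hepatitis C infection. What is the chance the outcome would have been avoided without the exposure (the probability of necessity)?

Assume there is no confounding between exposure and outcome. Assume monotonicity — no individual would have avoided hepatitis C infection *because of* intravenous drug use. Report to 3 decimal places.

PN ≈ 0.880

p₁ = P(outcome | exposed) = 743/1651 = 0.45003
p₀ = P(outcome | unexposed) = 95/1764 = 0.053855
Under exogeneity and monotonicity, PN = (p₁ − p₀)/p₁.
PN = (0.45003 − 0.053855) / 0.45003 ≈ 0.8803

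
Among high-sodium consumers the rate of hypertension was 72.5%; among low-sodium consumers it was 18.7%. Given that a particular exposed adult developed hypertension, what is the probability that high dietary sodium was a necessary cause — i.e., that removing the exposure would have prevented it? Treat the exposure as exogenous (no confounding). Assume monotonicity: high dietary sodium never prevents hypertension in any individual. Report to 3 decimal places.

PN ≈ 0.742

p₁ = 0.725, p₀ = 0.187.
Under exogeneity and monotonicity, PN = (p₁ − p₀) / p₁.
PN = (0.725 − 0.187) / 0.725 = 0.538 / 0.725 ≈ 0.7421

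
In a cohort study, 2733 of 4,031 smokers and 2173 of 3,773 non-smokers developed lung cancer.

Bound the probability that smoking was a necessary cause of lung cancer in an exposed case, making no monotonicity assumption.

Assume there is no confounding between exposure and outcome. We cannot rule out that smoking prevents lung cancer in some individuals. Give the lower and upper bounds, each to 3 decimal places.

0.151 ≤ PN ≤ 0.625

p₁ = P(outcome | exposed) = 2733/4031 = 0.678
p₀ = P(outcome | unexposed) = 2173/3773 = 0.57593
Under exogeneity alone the bounds on PN are max{0,(p₁−p₀)/p₁} ≤ PN ≤ min{1,(1−p₀)/p₁}.
  lower = (p₁ − p₀)/p₁ = 0.10206 / 0.678 ≈ 0.1505
  upper = min{1, (1 − p₀)/p₁} = 0.42407 / 0.678 ≈ 0.6255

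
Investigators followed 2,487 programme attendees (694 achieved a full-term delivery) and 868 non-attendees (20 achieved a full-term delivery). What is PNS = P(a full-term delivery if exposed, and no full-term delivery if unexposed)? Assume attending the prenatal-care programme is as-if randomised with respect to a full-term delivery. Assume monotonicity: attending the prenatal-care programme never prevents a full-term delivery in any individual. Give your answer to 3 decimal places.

p₁ = P(outcome | exposed) = 694/2487 = 0.27905
p₀ = P(outcome | unexposed) = 20/868 = 0.023041
Under exogeneity and monotonicity, PNS = p₁ − p₀.
PNS = 0.27905 − 0.023041 = 0.25601

PNS ≈ 0.256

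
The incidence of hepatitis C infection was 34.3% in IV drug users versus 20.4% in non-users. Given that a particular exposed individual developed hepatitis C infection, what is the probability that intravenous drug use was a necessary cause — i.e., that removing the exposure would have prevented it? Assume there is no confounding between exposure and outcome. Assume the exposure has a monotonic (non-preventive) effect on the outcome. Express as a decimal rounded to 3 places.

PN ≈ 0.405

p₁ = 0.343, p₀ = 0.204.
Under exogeneity and monotonicity, PN = (p₁ − p₀) / p₁.
PN = (0.343 − 0.204) / 0.343 = 0.139 / 0.343 ≈ 0.4052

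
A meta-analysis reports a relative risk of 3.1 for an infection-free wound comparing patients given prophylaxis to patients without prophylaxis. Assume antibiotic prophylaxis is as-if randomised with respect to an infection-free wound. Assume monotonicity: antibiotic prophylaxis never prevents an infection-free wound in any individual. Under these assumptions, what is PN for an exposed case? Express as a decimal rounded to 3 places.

PN ≈ 0.677

Under exogeneity and monotonicity, PN = (RR − 1) / RR = 1 − 1/RR.
PN = (3.1 − 1) / 3.1 = 2.1 / 3.1 ≈ 0.6774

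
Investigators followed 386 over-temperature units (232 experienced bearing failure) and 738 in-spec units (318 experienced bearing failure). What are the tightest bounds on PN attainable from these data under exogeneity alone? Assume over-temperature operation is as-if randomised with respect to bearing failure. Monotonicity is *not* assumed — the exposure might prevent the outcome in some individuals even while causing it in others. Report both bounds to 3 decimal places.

p₁ = P(outcome | exposed) = 232/386 = 0.60104
p₀ = P(outcome | unexposed) = 318/738 = 0.43089
Under exogeneity alone the bounds on PN are max{0,(p₁−p₀)/p₁} ≤ PN ≤ min{1,(1−p₀)/p₁}.
  lower = (p₁ − p₀)/p₁ = 0.17014 / 0.60104 ≈ 0.2831
  upper = min{1, (1 − p₀)/p₁} = 0.56911 / 0.60104 ≈ 0.9469

0.283 ≤ PN ≤ 0.947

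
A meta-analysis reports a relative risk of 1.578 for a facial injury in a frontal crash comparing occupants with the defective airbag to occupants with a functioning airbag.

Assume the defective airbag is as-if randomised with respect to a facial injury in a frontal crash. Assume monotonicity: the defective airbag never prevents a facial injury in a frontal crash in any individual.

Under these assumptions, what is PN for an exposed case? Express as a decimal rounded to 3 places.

PN ≈ 0.366

Under exogeneity and monotonicity, PN = (RR − 1) / RR = 1 − 1/RR.
PN = (1.578 − 1) / 1.578 = 0.578 / 1.578 ≈ 0.3663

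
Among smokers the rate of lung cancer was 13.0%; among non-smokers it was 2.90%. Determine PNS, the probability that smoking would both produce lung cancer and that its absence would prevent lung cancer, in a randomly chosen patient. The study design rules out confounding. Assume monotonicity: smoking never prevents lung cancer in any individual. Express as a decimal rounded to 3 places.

PNS ≈ 0.101

p₁ = 0.13, p₀ = 0.029.
Under exogeneity and monotonicity, PNS = p₁ − p₀.
PNS = 0.13 − 0.029 = 0.101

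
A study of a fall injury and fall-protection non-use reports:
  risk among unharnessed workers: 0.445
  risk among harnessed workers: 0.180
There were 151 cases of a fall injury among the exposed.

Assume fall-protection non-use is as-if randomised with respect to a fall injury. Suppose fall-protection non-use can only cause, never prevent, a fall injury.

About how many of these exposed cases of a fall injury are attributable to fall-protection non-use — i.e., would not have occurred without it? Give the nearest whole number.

about 90 cases

Let p₁ = 0.445, p₀ = 0.18.
PN = (p₁ − p₀)/p₁ = (0.445 − 0.18) / 0.445 ≈ 0.59551.
Attributable cases ≈ PN × (exposed cases) = 0.59551 × 151 ≈ 89.92.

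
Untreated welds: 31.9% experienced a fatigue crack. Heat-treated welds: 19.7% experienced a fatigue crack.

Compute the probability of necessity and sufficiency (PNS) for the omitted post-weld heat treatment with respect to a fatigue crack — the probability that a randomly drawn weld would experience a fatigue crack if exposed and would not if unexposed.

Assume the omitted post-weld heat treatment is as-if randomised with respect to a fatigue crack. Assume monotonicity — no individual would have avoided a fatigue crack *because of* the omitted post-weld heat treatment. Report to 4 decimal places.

p₁ = 0.319, p₀ = 0.197.
Under exogeneity and monotonicity, PNS = p₁ − p₀.
PNS = 0.319 − 0.197 = 0.122

PNS ≈ 0.1220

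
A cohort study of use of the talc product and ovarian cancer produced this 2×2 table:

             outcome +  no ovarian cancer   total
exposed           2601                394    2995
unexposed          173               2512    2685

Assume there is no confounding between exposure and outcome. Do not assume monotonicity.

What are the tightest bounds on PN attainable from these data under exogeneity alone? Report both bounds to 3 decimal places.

p₁ = P(outcome | exposed) = 2601/2995 = 0.86845
p₀ = P(outcome | unexposed) = 173/2685 = 0.064432
Under exogeneity alone the bounds on PN are max{0,(p₁−p₀)/p₁} ≤ PN ≤ min{1,(1−p₀)/p₁}.
  lower = (p₁ − p₀)/p₁ = 0.80402 / 0.86845 ≈ 0.9258
  upper = min{1, (1 − p₀)/p₁} = 0.93557 / 0.86845 ≈ 1.0773 → capped at 1

0.926 ≤ PN ≤ 1.000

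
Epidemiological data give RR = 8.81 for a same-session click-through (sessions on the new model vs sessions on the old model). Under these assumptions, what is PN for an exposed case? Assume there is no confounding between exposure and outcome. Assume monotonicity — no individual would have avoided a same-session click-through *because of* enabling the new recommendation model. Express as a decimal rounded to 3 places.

Under exogeneity and monotonicity, PN = (RR − 1) / RR = 1 − 1/RR.
PN = (8.81 − 1) / 8.81 = 7.81 / 8.81 ≈ 0.8865

PN ≈ 0.886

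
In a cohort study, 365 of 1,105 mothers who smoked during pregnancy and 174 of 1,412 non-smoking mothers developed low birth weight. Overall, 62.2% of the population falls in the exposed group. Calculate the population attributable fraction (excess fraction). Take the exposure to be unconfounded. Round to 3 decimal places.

PAF ≈ 0.511

p₁ = P(outcome | exposed) = 365/1105 = 0.33032
p₀ = P(outcome | unexposed) = 174/1412 = 0.12323
Overall risk P(Y=1) = π·p₁ + (1−π)·p₀ = 0.622×0.33032 + 0.378×0.12323 = 0.25204.
Under exogeneity, PAF = [P(Y=1) − p₀] / P(Y=1).
PAF = (0.25204 − 0.12323) / 0.25204 ≈ 0.5111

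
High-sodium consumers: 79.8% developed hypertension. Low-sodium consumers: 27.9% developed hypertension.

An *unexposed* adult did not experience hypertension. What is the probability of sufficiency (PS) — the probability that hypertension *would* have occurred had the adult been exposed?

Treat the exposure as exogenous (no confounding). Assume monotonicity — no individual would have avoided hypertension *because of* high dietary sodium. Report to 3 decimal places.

PS ≈ 0.720

p₁ = 0.798, p₀ = 0.279.
Under exogeneity and monotonicity, PS = (p₁ − p₀) / (1 − p₀).
PS = (0.798 − 0.279) / (1 − 0.279) = 0.519 / 0.721 ≈ 0.7198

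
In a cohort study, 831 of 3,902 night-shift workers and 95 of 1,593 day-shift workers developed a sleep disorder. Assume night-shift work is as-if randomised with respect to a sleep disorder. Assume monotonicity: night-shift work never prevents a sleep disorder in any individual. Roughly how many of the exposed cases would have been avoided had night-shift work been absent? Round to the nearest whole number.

about 598 cases

p₁ = P(outcome | exposed) = 831/3902 = 0.21297
p₀ = P(outcome | unexposed) = 95/1593 = 0.059636
PN = (p₁ − p₀)/p₁ = (0.21297 − 0.059636) / 0.21297 ≈ 0.71998.
Attributable cases ≈ PN × (exposed cases) = 0.71998 × 831 ≈ 598.30.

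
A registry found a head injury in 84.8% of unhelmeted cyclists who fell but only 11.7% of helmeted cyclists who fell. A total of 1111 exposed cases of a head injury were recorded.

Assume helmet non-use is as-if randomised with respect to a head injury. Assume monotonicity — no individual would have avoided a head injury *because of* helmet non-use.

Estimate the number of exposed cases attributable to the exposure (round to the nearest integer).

about 958 cases

p₁ = 0.848, p₀ = 0.117.
PN = (p₁ − p₀)/p₁ = (0.848 − 0.117) / 0.848 ≈ 0.86203.
Attributable cases ≈ PN × (exposed cases) = 0.86203 × 1111 ≈ 957.71.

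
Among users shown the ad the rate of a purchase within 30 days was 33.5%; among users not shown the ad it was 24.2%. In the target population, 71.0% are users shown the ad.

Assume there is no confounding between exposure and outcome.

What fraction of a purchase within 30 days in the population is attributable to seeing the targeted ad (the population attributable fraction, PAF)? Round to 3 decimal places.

p₁ = 0.335, p₀ = 0.242.
Overall risk P(Y=1) = π·p₁ + (1−π)·p₀ = 0.71×0.335 + 0.29×0.242 = 0.30803.
Under exogeneity, PAF = [P(Y=1) − p₀] / P(Y=1).
PAF = (0.30803 − 0.242) / 0.30803 ≈ 0.2144

PAF ≈ 0.214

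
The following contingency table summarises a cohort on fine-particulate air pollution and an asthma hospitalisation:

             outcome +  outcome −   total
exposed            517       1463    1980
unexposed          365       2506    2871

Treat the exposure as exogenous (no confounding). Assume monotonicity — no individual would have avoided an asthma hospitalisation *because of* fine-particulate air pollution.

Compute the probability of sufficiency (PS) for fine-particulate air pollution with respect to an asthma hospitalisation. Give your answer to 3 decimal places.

PS ≈ 0.153

p₁ = P(outcome | exposed) = 517/1980 = 0.26111
p₀ = P(outcome | unexposed) = 365/2871 = 0.12713
Under exogeneity and monotonicity, PS = (p₁ − p₀)/(1 − p₀).
PS = (0.26111 − 0.12713) / 0.87287 ≈ 0.1535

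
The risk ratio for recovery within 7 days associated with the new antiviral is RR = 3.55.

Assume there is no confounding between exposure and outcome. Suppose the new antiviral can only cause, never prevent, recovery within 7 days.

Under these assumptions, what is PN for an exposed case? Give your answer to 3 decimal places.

Under exogeneity and monotonicity, PN = (RR − 1) / RR = 1 − 1/RR.
PN = (3.55 − 1) / 3.55 = 2.55 / 3.55 ≈ 0.7183

PN ≈ 0.718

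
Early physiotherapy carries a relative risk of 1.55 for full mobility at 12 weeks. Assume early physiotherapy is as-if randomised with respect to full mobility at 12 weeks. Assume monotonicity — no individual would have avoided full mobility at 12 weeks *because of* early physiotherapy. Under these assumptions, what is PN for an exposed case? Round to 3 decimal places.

Under exogeneity and monotonicity, PN = (RR − 1) / RR = 1 − 1/RR.
PN = (1.55 − 1) / 1.55 = 0.55 / 1.55 ≈ 0.3548

PN ≈ 0.355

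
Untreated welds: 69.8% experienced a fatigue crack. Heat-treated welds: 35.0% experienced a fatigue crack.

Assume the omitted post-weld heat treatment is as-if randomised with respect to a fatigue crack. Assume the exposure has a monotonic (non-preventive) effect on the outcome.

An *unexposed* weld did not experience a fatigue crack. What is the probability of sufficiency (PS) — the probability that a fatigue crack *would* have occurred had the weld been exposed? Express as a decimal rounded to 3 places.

PS ≈ 0.535

p₁ = 0.698, p₀ = 0.35.
Under exogeneity and monotonicity, PS = (p₁ − p₀) / (1 − p₀).
PS = (0.698 − 0.35) / (1 − 0.35) = 0.348 / 0.65 ≈ 0.5354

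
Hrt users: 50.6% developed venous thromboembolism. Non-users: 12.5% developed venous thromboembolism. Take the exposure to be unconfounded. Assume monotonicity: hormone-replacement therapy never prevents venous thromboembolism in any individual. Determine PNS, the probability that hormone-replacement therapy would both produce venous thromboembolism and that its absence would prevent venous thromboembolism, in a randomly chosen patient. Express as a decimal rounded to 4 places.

PNS ≈ 0.3810

p₁ = 0.506, p₀ = 0.125.
Under exogeneity and monotonicity, PNS = p₁ − p₀.
PNS = 0.506 − 0.125 = 0.381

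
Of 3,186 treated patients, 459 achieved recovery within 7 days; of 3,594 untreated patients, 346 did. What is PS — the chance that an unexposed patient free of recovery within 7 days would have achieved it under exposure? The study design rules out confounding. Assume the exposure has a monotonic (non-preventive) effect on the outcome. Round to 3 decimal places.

p₁ = P(outcome | exposed) = 459/3186 = 0.14407
p₀ = P(outcome | unexposed) = 346/3594 = 0.096272
Under exogeneity and monotonicity, PS = (p₁ − p₀) / (1 − p₀).
PS = (0.14407 − 0.096272) / (1 − 0.096272) = 0.047796 / 0.90373 ≈ 0.0529

PS ≈ 0.053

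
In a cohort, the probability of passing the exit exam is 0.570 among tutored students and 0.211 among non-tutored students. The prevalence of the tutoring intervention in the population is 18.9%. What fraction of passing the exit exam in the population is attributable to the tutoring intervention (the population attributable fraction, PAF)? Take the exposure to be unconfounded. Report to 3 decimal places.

PAF ≈ 0.243

Let p₁ = 0.57, p₀ = 0.211.
Overall risk P(Y=1) = π·p₁ + (1−π)·p₀ = 0.189×0.57 + 0.811×0.211 = 0.27885.
Under exogeneity, PAF = [P(Y=1) − p₀] / P(Y=1).
PAF = (0.27885 − 0.211) / 0.27885 ≈ 0.2433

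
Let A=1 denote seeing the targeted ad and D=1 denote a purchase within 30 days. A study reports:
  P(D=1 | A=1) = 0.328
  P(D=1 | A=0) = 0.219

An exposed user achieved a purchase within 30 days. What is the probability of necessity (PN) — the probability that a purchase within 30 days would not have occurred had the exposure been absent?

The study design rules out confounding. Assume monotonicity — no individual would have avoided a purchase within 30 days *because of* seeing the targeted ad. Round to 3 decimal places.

PN ≈ 0.332

Let p₁ = 0.328, p₀ = 0.219.
Under exogeneity and monotonicity, PN = (p₁ − p₀) / p₁.
PN = (0.328 − 0.219) / 0.328 = 0.109 / 0.328 ≈ 0.3323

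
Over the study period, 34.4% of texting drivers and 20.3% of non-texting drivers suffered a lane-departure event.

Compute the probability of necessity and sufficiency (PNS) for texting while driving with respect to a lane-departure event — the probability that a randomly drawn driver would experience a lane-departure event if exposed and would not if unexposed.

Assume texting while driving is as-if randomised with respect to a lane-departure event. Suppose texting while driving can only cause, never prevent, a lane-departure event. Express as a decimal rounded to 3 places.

p₁ = 0.344, p₀ = 0.203.
Under exogeneity and monotonicity, PNS = p₁ − p₀.
PNS = 0.344 − 0.203 = 0.141

PNS ≈ 0.141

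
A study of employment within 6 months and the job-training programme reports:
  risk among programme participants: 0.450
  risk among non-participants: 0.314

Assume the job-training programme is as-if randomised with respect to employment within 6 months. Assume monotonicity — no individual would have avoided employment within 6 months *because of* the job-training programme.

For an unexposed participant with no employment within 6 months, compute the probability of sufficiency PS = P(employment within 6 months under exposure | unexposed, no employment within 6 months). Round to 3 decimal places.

Let p₁ = 0.45, p₀ = 0.314.
Under exogeneity and monotonicity, PS = (p₁ − p₀) / (1 − p₀).
PS = (0.45 − 0.314) / (1 − 0.314) = 0.136 / 0.686 ≈ 0.1983

PS ≈ 0.198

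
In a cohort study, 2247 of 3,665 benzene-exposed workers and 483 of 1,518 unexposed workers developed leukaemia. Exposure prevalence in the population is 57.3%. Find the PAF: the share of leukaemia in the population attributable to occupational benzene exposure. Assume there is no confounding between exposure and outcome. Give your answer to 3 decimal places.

p₁ = P(outcome | exposed) = 2247/3665 = 0.6131
p₀ = P(outcome | unexposed) = 483/1518 = 0.31818
Overall risk P(Y=1) = π·p₁ + (1−π)·p₀ = 0.573×0.6131 + 0.427×0.31818 = 0.48717.
Under exogeneity, PAF = [P(Y=1) − p₀] / P(Y=1).
PAF = (0.48717 − 0.31818) / 0.48717 ≈ 0.3469

PAF ≈ 0.347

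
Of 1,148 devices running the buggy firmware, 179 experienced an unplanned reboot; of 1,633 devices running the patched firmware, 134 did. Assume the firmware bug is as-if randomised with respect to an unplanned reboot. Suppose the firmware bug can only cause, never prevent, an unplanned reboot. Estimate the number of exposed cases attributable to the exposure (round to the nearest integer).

p₁ = P(outcome | exposed) = 179/1148 = 0.15592
p₀ = P(outcome | unexposed) = 134/1633 = 0.082058
PN = (p₁ − p₀)/p₁ = (0.15592 − 0.082058) / 0.15592 ≈ 0.47373.
Attributable cases ≈ PN × (exposed cases) = 0.47373 × 179 ≈ 84.80.

about 85 cases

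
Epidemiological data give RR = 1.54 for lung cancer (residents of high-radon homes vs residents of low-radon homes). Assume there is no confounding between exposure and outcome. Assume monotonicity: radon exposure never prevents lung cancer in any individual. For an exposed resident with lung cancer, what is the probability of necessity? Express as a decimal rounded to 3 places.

PN ≈ 0.351

Under exogeneity and monotonicity, PN = (RR − 1) / RR = 1 − 1/RR.
PN = (1.54 − 1) / 1.54 = 0.54 / 1.54 ≈ 0.3506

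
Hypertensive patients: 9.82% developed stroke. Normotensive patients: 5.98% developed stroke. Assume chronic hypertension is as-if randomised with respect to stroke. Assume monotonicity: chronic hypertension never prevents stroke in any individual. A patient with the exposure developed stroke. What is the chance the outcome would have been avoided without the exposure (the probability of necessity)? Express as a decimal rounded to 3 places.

p₁ = 0.0982, p₀ = 0.0598.
Under exogeneity and monotonicity, PN = (p₁ − p₀) / p₁.
PN = (0.0982 − 0.0598) / 0.0982 = 0.0384 / 0.0982 ≈ 0.3910

PN ≈ 0.391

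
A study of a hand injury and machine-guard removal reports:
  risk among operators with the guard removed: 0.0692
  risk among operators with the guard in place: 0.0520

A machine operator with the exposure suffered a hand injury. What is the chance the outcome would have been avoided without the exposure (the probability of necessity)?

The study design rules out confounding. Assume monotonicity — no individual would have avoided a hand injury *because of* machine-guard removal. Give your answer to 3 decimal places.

PN ≈ 0.249

Let p₁ = 0.0692, p₀ = 0.052.
Under exogeneity and monotonicity, PN = (p₁ − p₀) / p₁.
PN = (0.0692 − 0.052) / 0.0692 = 0.0172 / 0.0692 ≈ 0.2486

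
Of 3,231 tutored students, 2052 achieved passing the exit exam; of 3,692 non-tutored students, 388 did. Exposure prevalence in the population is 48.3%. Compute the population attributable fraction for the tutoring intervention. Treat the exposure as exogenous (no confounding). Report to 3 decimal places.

PAF ≈ 0.709

p₁ = P(outcome | exposed) = 2052/3231 = 0.6351
p₀ = P(outcome | unexposed) = 388/3692 = 0.10509
Overall risk P(Y=1) = π·p₁ + (1−π)·p₀ = 0.483×0.6351 + 0.517×0.10509 = 0.36108.
Under exogeneity, PAF = [P(Y=1) − p₀] / P(Y=1).
PAF = (0.36108 − 0.10509) / 0.36108 ≈ 0.7090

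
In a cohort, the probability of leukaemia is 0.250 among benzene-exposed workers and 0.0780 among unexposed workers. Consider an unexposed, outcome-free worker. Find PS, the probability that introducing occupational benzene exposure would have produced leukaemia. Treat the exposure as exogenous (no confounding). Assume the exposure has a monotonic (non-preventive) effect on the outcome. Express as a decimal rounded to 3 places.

Let p₁ = 0.25, p₀ = 0.078.
Under exogeneity and monotonicity, PS = (p₁ − p₀) / (1 − p₀).
PS = (0.25 − 0.078) / (1 − 0.078) = 0.172 / 0.922 ≈ 0.1866

PS ≈ 0.187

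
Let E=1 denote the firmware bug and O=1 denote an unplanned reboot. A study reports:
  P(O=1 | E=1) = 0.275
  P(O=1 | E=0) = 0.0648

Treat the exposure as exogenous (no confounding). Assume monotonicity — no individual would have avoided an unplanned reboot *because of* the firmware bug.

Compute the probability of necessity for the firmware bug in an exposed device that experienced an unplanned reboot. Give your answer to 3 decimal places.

Let p₁ = 0.275, p₀ = 0.0648.
Under exogeneity and monotonicity, PN = (p₁ − p₀) / p₁.
PN = (0.275 − 0.0648) / 0.275 = 0.2102 / 0.275 ≈ 0.7644

PN ≈ 0.764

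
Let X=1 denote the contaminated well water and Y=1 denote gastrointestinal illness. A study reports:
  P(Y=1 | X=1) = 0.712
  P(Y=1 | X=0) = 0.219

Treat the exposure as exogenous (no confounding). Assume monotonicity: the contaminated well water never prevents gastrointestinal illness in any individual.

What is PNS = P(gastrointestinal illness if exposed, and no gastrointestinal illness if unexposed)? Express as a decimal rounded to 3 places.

PNS ≈ 0.493

Let p₁ = 0.712, p₀ = 0.219.
Under exogeneity and monotonicity, PNS = p₁ − p₀.
PNS = 0.712 − 0.219 = 0.493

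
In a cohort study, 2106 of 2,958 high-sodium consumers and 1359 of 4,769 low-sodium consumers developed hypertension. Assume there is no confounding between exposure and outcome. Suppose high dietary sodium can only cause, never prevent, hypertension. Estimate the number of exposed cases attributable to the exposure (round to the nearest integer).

about 1263 cases

p₁ = P(outcome | exposed) = 2106/2958 = 0.71197
p₀ = P(outcome | unexposed) = 1359/4769 = 0.28497
PN = (p₁ − p₀)/p₁ = (0.71197 − 0.28497) / 0.71197 ≈ 0.59975.
Attributable cases ≈ PN × (exposed cases) = 0.59975 × 2106 ≈ 1263.07.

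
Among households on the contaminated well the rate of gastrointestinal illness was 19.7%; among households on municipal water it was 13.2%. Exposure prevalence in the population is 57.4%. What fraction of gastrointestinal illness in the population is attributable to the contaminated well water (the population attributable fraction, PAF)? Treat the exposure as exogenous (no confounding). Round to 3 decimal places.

PAF ≈ 0.220

p₁ = 0.197, p₀ = 0.132.
Overall risk P(Y=1) = π·p₁ + (1−π)·p₀ = 0.574×0.197 + 0.426×0.132 = 0.16931.
Under exogeneity, PAF = [P(Y=1) − p₀] / P(Y=1).
PAF = (0.16931 − 0.132) / 0.16931 ≈ 0.2204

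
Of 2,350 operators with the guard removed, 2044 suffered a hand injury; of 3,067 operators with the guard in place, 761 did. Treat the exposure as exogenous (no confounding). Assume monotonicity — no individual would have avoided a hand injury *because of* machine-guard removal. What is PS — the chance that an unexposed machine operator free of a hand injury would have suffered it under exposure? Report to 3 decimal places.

PS ≈ 0.827

p₁ = P(outcome | exposed) = 2044/2350 = 0.86979
p₀ = P(outcome | unexposed) = 761/3067 = 0.24813
Under exogeneity and monotonicity, PS = (p₁ − p₀) / (1 − p₀).
PS = (0.86979 − 0.24813) / (1 − 0.24813) = 0.62166 / 0.75187 ≈ 0.8268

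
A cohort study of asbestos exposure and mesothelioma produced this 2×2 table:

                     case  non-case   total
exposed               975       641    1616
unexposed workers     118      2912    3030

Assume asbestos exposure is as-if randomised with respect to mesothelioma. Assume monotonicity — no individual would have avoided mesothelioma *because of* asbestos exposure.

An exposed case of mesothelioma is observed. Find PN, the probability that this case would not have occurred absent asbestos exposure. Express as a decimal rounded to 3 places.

p₁ = P(outcome | exposed) = 975/1616 = 0.60334
p₀ = P(outcome | unexposed) = 118/3030 = 0.038944
Under exogeneity and monotonicity, PN = (p₁ − p₀) / p₁.
PN = (0.60334 − 0.038944) / 0.60334 = 0.5644 / 0.60334 ≈ 0.9355

PN ≈ 0.935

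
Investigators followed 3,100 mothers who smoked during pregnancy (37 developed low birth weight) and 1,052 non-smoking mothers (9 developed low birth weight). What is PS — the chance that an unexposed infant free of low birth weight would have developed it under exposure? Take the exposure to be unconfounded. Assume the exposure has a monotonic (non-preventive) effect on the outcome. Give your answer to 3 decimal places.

p₁ = P(outcome | exposed) = 37/3100 = 0.011935
p₀ = P(outcome | unexposed) = 9/1052 = 0.0085551
Under exogeneity and monotonicity, PS = (p₁ − p₀) / (1 − p₀).
PS = (0.011935 − 0.0085551) / (1 − 0.0085551) = 0.0033804 / 0.99144 ≈ 0.0034

PS ≈ 0.003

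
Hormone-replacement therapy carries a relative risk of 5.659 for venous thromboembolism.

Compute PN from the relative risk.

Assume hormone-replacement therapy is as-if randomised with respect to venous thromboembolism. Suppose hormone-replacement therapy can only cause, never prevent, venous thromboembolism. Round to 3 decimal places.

Under exogeneity and monotonicity, PN = (RR − 1) / RR = 1 − 1/RR.
PN = (5.659 − 1) / 5.659 = 4.659 / 5.659 ≈ 0.8233

PN ≈ 0.823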